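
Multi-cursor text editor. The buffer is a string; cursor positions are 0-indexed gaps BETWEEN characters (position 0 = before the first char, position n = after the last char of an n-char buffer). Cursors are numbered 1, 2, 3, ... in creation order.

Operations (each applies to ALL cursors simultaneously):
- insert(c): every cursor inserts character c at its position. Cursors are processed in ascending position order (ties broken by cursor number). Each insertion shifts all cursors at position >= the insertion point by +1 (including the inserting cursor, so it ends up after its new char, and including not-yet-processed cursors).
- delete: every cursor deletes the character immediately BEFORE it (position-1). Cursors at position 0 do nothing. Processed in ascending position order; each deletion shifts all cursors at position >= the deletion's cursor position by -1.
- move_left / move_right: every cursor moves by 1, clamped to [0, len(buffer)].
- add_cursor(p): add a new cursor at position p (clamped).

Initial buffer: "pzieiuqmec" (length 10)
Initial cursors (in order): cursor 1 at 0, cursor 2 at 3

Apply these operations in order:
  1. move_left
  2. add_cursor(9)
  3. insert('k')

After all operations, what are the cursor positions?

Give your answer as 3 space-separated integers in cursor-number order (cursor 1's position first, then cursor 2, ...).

After op 1 (move_left): buffer="pzieiuqmec" (len 10), cursors c1@0 c2@2, authorship ..........
After op 2 (add_cursor(9)): buffer="pzieiuqmec" (len 10), cursors c1@0 c2@2 c3@9, authorship ..........
After op 3 (insert('k')): buffer="kpzkieiuqmekc" (len 13), cursors c1@1 c2@4 c3@12, authorship 1..2.......3.

Answer: 1 4 12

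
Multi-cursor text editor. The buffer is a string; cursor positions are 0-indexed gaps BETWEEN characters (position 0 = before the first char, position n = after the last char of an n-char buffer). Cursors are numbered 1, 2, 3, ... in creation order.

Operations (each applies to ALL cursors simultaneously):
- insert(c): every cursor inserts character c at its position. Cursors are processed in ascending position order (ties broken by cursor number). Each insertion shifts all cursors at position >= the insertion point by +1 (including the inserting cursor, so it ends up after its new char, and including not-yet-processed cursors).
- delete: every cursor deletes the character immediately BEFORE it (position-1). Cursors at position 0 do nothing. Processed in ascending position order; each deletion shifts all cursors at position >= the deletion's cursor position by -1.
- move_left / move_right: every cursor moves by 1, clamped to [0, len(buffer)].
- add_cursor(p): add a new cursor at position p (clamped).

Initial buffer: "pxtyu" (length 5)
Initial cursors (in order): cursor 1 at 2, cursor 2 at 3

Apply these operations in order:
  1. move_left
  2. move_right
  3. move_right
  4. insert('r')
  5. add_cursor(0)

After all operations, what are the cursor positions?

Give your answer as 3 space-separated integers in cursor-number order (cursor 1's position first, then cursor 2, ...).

Answer: 4 6 0

Derivation:
After op 1 (move_left): buffer="pxtyu" (len 5), cursors c1@1 c2@2, authorship .....
After op 2 (move_right): buffer="pxtyu" (len 5), cursors c1@2 c2@3, authorship .....
After op 3 (move_right): buffer="pxtyu" (len 5), cursors c1@3 c2@4, authorship .....
After op 4 (insert('r')): buffer="pxtryru" (len 7), cursors c1@4 c2@6, authorship ...1.2.
After op 5 (add_cursor(0)): buffer="pxtryru" (len 7), cursors c3@0 c1@4 c2@6, authorship ...1.2.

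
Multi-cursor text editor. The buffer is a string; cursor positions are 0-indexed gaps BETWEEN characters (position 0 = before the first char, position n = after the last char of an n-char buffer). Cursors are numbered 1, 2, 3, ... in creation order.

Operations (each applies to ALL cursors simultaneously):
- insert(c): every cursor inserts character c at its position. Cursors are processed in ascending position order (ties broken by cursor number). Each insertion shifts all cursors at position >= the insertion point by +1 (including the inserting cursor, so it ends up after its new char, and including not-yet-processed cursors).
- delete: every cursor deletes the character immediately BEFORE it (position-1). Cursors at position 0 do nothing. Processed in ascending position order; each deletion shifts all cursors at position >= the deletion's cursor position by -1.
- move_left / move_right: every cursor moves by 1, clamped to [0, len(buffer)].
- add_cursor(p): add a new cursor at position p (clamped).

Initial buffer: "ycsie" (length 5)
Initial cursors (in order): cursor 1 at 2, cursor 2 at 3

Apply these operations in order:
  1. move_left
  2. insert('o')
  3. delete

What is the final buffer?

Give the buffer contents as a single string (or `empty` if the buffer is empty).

After op 1 (move_left): buffer="ycsie" (len 5), cursors c1@1 c2@2, authorship .....
After op 2 (insert('o')): buffer="yocosie" (len 7), cursors c1@2 c2@4, authorship .1.2...
After op 3 (delete): buffer="ycsie" (len 5), cursors c1@1 c2@2, authorship .....

Answer: ycsie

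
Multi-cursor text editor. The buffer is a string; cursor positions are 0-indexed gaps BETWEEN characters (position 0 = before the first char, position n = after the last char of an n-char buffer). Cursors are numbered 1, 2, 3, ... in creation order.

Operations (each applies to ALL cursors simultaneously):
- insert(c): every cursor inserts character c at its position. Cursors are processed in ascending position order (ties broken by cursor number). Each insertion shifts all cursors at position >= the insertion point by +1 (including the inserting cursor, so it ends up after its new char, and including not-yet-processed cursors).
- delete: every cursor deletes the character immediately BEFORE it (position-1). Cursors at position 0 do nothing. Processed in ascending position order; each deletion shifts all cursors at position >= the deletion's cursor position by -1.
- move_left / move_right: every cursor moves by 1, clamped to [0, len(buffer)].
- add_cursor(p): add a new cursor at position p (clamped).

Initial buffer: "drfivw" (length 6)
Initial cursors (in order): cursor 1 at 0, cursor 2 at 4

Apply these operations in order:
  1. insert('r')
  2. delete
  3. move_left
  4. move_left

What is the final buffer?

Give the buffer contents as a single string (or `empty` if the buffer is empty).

Answer: drfivw

Derivation:
After op 1 (insert('r')): buffer="rdrfirvw" (len 8), cursors c1@1 c2@6, authorship 1....2..
After op 2 (delete): buffer="drfivw" (len 6), cursors c1@0 c2@4, authorship ......
After op 3 (move_left): buffer="drfivw" (len 6), cursors c1@0 c2@3, authorship ......
After op 4 (move_left): buffer="drfivw" (len 6), cursors c1@0 c2@2, authorship ......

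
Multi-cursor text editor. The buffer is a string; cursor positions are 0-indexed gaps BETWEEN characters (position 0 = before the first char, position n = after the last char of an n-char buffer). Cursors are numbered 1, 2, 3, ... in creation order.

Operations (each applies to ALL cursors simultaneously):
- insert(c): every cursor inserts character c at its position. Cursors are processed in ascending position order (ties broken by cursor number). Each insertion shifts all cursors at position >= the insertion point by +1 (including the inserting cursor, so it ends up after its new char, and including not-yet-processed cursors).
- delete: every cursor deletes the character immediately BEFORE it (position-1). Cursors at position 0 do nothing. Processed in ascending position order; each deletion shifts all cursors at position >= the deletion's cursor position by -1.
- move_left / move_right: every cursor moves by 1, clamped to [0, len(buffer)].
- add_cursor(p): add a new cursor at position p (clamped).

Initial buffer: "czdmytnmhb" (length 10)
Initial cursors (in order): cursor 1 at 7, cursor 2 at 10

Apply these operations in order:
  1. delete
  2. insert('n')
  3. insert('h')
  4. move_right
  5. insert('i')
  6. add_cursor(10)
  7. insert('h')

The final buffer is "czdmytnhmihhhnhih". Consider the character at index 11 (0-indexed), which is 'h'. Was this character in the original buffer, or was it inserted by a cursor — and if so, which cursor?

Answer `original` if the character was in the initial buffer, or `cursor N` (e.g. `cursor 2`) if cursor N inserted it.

Answer: cursor 3

Derivation:
After op 1 (delete): buffer="czdmytmh" (len 8), cursors c1@6 c2@8, authorship ........
After op 2 (insert('n')): buffer="czdmytnmhn" (len 10), cursors c1@7 c2@10, authorship ......1..2
After op 3 (insert('h')): buffer="czdmytnhmhnh" (len 12), cursors c1@8 c2@12, authorship ......11..22
After op 4 (move_right): buffer="czdmytnhmhnh" (len 12), cursors c1@9 c2@12, authorship ......11..22
After op 5 (insert('i')): buffer="czdmytnhmihnhi" (len 14), cursors c1@10 c2@14, authorship ......11.1.222
After op 6 (add_cursor(10)): buffer="czdmytnhmihnhi" (len 14), cursors c1@10 c3@10 c2@14, authorship ......11.1.222
After op 7 (insert('h')): buffer="czdmytnhmihhhnhih" (len 17), cursors c1@12 c3@12 c2@17, authorship ......11.113.2222
Authorship (.=original, N=cursor N): . . . . . . 1 1 . 1 1 3 . 2 2 2 2
Index 11: author = 3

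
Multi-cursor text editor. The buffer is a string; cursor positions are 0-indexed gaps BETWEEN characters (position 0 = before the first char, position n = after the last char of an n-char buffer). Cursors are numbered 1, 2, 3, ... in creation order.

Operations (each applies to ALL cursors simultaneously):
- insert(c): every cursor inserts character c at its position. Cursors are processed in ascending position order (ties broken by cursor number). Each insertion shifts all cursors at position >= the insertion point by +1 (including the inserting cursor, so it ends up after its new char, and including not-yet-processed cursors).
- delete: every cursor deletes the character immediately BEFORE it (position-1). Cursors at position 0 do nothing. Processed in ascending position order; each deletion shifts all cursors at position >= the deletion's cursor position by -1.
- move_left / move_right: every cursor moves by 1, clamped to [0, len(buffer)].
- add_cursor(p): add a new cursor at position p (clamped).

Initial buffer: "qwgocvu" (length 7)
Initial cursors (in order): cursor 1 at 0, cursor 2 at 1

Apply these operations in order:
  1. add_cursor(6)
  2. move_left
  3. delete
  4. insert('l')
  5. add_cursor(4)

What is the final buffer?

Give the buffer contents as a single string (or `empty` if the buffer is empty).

After op 1 (add_cursor(6)): buffer="qwgocvu" (len 7), cursors c1@0 c2@1 c3@6, authorship .......
After op 2 (move_left): buffer="qwgocvu" (len 7), cursors c1@0 c2@0 c3@5, authorship .......
After op 3 (delete): buffer="qwgovu" (len 6), cursors c1@0 c2@0 c3@4, authorship ......
After op 4 (insert('l')): buffer="llqwgolvu" (len 9), cursors c1@2 c2@2 c3@7, authorship 12....3..
After op 5 (add_cursor(4)): buffer="llqwgolvu" (len 9), cursors c1@2 c2@2 c4@4 c3@7, authorship 12....3..

Answer: llqwgolvu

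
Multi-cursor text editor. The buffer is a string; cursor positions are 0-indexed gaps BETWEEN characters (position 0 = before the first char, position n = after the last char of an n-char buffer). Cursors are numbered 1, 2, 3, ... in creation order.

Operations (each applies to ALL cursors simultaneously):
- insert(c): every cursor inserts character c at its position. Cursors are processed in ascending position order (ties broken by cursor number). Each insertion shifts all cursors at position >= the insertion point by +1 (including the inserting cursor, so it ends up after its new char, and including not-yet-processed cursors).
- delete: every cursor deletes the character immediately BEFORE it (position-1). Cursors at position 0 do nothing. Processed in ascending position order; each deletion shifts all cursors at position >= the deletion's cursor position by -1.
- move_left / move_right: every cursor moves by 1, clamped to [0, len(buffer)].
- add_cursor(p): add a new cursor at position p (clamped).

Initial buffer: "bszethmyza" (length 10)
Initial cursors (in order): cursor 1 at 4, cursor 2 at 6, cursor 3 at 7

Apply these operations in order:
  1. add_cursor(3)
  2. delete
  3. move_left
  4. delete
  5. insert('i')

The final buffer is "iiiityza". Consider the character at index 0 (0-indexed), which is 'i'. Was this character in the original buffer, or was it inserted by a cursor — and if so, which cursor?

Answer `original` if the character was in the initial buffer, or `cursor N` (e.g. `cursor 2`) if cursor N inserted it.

Answer: cursor 1

Derivation:
After op 1 (add_cursor(3)): buffer="bszethmyza" (len 10), cursors c4@3 c1@4 c2@6 c3@7, authorship ..........
After op 2 (delete): buffer="bstyza" (len 6), cursors c1@2 c4@2 c2@3 c3@3, authorship ......
After op 3 (move_left): buffer="bstyza" (len 6), cursors c1@1 c4@1 c2@2 c3@2, authorship ......
After op 4 (delete): buffer="tyza" (len 4), cursors c1@0 c2@0 c3@0 c4@0, authorship ....
After op 5 (insert('i')): buffer="iiiityza" (len 8), cursors c1@4 c2@4 c3@4 c4@4, authorship 1234....
Authorship (.=original, N=cursor N): 1 2 3 4 . . . .
Index 0: author = 1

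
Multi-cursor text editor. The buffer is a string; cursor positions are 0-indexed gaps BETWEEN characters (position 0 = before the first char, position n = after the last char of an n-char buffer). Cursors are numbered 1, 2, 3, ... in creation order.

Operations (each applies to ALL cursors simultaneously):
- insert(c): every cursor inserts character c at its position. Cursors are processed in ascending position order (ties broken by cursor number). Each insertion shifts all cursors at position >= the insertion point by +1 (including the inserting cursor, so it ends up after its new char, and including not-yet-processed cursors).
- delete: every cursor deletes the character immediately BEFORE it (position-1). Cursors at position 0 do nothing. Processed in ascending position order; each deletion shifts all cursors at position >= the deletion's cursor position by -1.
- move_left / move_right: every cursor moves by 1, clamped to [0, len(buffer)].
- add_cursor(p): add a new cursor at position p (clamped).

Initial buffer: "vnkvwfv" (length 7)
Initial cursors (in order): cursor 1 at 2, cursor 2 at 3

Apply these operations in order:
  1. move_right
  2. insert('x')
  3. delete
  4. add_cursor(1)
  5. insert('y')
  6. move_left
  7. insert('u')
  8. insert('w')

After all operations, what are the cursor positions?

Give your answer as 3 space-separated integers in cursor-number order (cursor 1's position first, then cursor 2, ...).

Answer: 8 12 3

Derivation:
After op 1 (move_right): buffer="vnkvwfv" (len 7), cursors c1@3 c2@4, authorship .......
After op 2 (insert('x')): buffer="vnkxvxwfv" (len 9), cursors c1@4 c2@6, authorship ...1.2...
After op 3 (delete): buffer="vnkvwfv" (len 7), cursors c1@3 c2@4, authorship .......
After op 4 (add_cursor(1)): buffer="vnkvwfv" (len 7), cursors c3@1 c1@3 c2@4, authorship .......
After op 5 (insert('y')): buffer="vynkyvywfv" (len 10), cursors c3@2 c1@5 c2@7, authorship .3..1.2...
After op 6 (move_left): buffer="vynkyvywfv" (len 10), cursors c3@1 c1@4 c2@6, authorship .3..1.2...
After op 7 (insert('u')): buffer="vuynkuyvuywfv" (len 13), cursors c3@2 c1@6 c2@9, authorship .33..11.22...
After op 8 (insert('w')): buffer="vuwynkuwyvuwywfv" (len 16), cursors c3@3 c1@8 c2@12, authorship .333..111.222...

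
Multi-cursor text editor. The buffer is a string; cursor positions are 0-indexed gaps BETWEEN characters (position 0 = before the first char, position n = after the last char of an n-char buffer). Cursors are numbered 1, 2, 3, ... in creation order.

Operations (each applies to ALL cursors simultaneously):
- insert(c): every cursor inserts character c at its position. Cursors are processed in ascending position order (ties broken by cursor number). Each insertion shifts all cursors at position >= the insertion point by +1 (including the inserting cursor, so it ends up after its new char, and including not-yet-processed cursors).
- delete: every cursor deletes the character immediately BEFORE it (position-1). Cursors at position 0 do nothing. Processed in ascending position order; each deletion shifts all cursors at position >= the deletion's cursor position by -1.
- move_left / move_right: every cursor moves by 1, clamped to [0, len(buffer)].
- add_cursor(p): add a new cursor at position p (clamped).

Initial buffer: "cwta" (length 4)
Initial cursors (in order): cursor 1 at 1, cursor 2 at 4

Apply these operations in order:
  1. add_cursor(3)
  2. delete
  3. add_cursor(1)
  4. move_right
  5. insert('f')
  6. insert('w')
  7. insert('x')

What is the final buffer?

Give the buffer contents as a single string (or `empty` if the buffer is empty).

After op 1 (add_cursor(3)): buffer="cwta" (len 4), cursors c1@1 c3@3 c2@4, authorship ....
After op 2 (delete): buffer="w" (len 1), cursors c1@0 c2@1 c3@1, authorship .
After op 3 (add_cursor(1)): buffer="w" (len 1), cursors c1@0 c2@1 c3@1 c4@1, authorship .
After op 4 (move_right): buffer="w" (len 1), cursors c1@1 c2@1 c3@1 c4@1, authorship .
After op 5 (insert('f')): buffer="wffff" (len 5), cursors c1@5 c2@5 c3@5 c4@5, authorship .1234
After op 6 (insert('w')): buffer="wffffwwww" (len 9), cursors c1@9 c2@9 c3@9 c4@9, authorship .12341234
After op 7 (insert('x')): buffer="wffffwwwwxxxx" (len 13), cursors c1@13 c2@13 c3@13 c4@13, authorship .123412341234

Answer: wffffwwwwxxxx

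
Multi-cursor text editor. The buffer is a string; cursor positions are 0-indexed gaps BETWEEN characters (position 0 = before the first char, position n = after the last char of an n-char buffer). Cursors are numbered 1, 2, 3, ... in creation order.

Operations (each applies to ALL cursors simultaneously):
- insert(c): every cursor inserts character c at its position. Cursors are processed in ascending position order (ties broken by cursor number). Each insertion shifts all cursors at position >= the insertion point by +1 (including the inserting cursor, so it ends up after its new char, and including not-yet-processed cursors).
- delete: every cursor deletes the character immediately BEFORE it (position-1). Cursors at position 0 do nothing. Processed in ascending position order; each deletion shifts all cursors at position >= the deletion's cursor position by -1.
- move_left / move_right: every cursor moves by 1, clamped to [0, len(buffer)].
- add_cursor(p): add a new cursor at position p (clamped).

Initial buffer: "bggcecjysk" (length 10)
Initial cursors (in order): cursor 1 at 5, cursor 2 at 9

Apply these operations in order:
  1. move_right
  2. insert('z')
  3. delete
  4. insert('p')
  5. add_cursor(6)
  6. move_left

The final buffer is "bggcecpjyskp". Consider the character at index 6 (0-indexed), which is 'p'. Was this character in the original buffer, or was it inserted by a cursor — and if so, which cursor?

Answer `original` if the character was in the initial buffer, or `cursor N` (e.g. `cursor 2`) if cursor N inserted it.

Answer: cursor 1

Derivation:
After op 1 (move_right): buffer="bggcecjysk" (len 10), cursors c1@6 c2@10, authorship ..........
After op 2 (insert('z')): buffer="bggceczjyskz" (len 12), cursors c1@7 c2@12, authorship ......1....2
After op 3 (delete): buffer="bggcecjysk" (len 10), cursors c1@6 c2@10, authorship ..........
After op 4 (insert('p')): buffer="bggcecpjyskp" (len 12), cursors c1@7 c2@12, authorship ......1....2
After op 5 (add_cursor(6)): buffer="bggcecpjyskp" (len 12), cursors c3@6 c1@7 c2@12, authorship ......1....2
After op 6 (move_left): buffer="bggcecpjyskp" (len 12), cursors c3@5 c1@6 c2@11, authorship ......1....2
Authorship (.=original, N=cursor N): . . . . . . 1 . . . . 2
Index 6: author = 1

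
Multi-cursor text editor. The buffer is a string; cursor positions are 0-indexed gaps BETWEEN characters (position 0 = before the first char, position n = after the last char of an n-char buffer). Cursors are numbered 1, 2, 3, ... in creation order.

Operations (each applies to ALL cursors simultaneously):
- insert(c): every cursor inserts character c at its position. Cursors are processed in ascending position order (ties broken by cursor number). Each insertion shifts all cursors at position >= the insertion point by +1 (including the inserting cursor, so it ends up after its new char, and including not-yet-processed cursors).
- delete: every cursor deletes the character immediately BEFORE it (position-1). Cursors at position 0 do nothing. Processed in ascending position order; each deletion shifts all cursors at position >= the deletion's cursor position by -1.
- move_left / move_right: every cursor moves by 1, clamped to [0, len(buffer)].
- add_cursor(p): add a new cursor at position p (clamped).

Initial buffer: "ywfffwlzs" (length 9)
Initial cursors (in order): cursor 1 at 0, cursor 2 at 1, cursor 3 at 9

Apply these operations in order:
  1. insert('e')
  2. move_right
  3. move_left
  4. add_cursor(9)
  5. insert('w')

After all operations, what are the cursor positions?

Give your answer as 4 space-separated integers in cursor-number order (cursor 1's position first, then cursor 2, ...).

Answer: 2 5 15 12

Derivation:
After op 1 (insert('e')): buffer="eyewfffwlzse" (len 12), cursors c1@1 c2@3 c3@12, authorship 1.2........3
After op 2 (move_right): buffer="eyewfffwlzse" (len 12), cursors c1@2 c2@4 c3@12, authorship 1.2........3
After op 3 (move_left): buffer="eyewfffwlzse" (len 12), cursors c1@1 c2@3 c3@11, authorship 1.2........3
After op 4 (add_cursor(9)): buffer="eyewfffwlzse" (len 12), cursors c1@1 c2@3 c4@9 c3@11, authorship 1.2........3
After op 5 (insert('w')): buffer="ewyewwfffwlwzswe" (len 16), cursors c1@2 c2@5 c4@12 c3@15, authorship 11.22......4..33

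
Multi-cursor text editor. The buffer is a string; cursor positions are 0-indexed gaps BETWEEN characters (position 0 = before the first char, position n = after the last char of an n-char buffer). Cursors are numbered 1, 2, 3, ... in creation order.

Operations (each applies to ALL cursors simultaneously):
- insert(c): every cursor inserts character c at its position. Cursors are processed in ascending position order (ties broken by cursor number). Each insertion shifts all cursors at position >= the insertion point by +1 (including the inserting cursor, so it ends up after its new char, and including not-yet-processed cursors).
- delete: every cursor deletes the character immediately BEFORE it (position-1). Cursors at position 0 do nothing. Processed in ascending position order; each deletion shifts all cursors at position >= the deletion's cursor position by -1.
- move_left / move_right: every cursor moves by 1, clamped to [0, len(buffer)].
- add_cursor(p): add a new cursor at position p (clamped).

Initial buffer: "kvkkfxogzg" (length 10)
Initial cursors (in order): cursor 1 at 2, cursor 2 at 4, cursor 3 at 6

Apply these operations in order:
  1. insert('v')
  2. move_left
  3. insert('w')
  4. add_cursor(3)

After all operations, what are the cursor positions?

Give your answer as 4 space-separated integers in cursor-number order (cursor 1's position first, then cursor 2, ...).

Answer: 3 7 11 3

Derivation:
After op 1 (insert('v')): buffer="kvvkkvfxvogzg" (len 13), cursors c1@3 c2@6 c3@9, authorship ..1..2..3....
After op 2 (move_left): buffer="kvvkkvfxvogzg" (len 13), cursors c1@2 c2@5 c3@8, authorship ..1..2..3....
After op 3 (insert('w')): buffer="kvwvkkwvfxwvogzg" (len 16), cursors c1@3 c2@7 c3@11, authorship ..11..22..33....
After op 4 (add_cursor(3)): buffer="kvwvkkwvfxwvogzg" (len 16), cursors c1@3 c4@3 c2@7 c3@11, authorship ..11..22..33....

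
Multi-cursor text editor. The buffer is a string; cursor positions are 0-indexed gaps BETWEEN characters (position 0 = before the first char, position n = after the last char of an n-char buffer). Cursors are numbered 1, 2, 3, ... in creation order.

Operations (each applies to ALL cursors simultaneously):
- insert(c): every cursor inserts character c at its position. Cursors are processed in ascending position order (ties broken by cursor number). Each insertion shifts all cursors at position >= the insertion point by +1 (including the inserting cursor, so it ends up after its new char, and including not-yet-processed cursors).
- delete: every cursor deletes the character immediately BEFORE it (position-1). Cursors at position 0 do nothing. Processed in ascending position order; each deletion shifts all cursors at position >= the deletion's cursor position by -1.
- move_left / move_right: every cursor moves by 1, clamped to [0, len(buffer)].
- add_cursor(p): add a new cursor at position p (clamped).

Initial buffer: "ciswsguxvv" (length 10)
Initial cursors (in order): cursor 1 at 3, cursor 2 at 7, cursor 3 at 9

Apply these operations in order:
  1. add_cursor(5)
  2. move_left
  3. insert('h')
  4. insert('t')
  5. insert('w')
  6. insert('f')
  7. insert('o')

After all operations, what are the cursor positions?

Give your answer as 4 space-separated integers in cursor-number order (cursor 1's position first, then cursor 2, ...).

After op 1 (add_cursor(5)): buffer="ciswsguxvv" (len 10), cursors c1@3 c4@5 c2@7 c3@9, authorship ..........
After op 2 (move_left): buffer="ciswsguxvv" (len 10), cursors c1@2 c4@4 c2@6 c3@8, authorship ..........
After op 3 (insert('h')): buffer="cihswhsghuxhvv" (len 14), cursors c1@3 c4@6 c2@9 c3@12, authorship ..1..4..2..3..
After op 4 (insert('t')): buffer="cihtswhtsghtuxhtvv" (len 18), cursors c1@4 c4@8 c2@12 c3@16, authorship ..11..44..22..33..
After op 5 (insert('w')): buffer="cihtwswhtwsghtwuxhtwvv" (len 22), cursors c1@5 c4@10 c2@15 c3@20, authorship ..111..444..222..333..
After op 6 (insert('f')): buffer="cihtwfswhtwfsghtwfuxhtwfvv" (len 26), cursors c1@6 c4@12 c2@18 c3@24, authorship ..1111..4444..2222..3333..
After op 7 (insert('o')): buffer="cihtwfoswhtwfosghtwfouxhtwfovv" (len 30), cursors c1@7 c4@14 c2@21 c3@28, authorship ..11111..44444..22222..33333..

Answer: 7 21 28 14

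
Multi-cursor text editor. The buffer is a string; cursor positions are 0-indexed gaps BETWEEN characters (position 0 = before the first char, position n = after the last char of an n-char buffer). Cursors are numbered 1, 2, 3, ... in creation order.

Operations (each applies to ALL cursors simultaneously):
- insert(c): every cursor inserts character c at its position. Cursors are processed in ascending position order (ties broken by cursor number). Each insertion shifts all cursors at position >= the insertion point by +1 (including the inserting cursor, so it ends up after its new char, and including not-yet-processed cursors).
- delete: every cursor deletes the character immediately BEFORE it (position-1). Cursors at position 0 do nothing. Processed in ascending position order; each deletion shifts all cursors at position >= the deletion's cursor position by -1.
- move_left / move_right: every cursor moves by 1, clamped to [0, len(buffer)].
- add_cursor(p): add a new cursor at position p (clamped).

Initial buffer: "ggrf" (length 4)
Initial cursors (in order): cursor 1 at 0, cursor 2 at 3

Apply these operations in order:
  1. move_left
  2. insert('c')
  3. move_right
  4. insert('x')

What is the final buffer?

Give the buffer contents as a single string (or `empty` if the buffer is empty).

After op 1 (move_left): buffer="ggrf" (len 4), cursors c1@0 c2@2, authorship ....
After op 2 (insert('c')): buffer="cggcrf" (len 6), cursors c1@1 c2@4, authorship 1..2..
After op 3 (move_right): buffer="cggcrf" (len 6), cursors c1@2 c2@5, authorship 1..2..
After op 4 (insert('x')): buffer="cgxgcrxf" (len 8), cursors c1@3 c2@7, authorship 1.1.2.2.

Answer: cgxgcrxf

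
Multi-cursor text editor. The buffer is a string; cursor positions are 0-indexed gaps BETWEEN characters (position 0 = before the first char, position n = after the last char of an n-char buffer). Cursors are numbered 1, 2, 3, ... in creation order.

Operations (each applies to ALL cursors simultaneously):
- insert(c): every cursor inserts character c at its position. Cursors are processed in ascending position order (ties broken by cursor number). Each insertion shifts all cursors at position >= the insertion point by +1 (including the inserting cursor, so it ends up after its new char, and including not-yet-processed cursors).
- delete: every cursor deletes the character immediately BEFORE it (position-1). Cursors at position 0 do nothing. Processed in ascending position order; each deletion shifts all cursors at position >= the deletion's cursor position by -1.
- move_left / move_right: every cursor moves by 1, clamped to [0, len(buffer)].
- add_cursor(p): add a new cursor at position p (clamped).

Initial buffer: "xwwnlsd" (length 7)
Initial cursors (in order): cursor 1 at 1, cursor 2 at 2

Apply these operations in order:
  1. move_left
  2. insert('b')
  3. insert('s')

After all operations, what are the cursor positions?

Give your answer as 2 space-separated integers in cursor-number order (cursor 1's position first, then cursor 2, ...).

Answer: 2 5

Derivation:
After op 1 (move_left): buffer="xwwnlsd" (len 7), cursors c1@0 c2@1, authorship .......
After op 2 (insert('b')): buffer="bxbwwnlsd" (len 9), cursors c1@1 c2@3, authorship 1.2......
After op 3 (insert('s')): buffer="bsxbswwnlsd" (len 11), cursors c1@2 c2@5, authorship 11.22......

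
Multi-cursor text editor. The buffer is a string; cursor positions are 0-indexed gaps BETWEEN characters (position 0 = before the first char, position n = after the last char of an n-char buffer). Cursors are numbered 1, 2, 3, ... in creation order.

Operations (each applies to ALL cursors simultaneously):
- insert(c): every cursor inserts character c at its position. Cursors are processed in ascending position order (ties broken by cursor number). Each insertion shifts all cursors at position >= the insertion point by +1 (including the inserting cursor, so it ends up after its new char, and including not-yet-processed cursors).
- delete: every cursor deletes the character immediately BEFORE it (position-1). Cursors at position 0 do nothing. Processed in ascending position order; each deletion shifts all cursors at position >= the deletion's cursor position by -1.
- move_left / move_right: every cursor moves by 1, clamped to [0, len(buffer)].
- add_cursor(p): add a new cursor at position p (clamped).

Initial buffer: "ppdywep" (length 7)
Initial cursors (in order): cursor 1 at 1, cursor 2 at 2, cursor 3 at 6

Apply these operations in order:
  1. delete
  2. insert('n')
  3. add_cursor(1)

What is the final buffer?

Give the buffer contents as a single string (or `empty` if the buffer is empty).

Answer: nndywnp

Derivation:
After op 1 (delete): buffer="dywp" (len 4), cursors c1@0 c2@0 c3@3, authorship ....
After op 2 (insert('n')): buffer="nndywnp" (len 7), cursors c1@2 c2@2 c3@6, authorship 12...3.
After op 3 (add_cursor(1)): buffer="nndywnp" (len 7), cursors c4@1 c1@2 c2@2 c3@6, authorship 12...3.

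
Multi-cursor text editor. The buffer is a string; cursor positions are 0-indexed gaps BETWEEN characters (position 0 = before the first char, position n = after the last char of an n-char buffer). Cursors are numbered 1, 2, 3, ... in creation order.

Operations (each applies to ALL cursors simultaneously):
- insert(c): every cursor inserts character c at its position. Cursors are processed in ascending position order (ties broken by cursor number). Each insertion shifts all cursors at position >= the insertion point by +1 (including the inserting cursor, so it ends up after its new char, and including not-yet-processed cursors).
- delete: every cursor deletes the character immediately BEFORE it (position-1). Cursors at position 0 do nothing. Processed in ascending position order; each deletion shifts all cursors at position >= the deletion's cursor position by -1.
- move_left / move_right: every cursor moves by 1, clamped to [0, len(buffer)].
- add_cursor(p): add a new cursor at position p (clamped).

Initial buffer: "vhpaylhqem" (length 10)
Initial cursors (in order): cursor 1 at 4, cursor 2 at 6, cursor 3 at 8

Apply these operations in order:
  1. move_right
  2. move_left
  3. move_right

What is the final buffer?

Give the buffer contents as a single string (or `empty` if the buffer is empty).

Answer: vhpaylhqem

Derivation:
After op 1 (move_right): buffer="vhpaylhqem" (len 10), cursors c1@5 c2@7 c3@9, authorship ..........
After op 2 (move_left): buffer="vhpaylhqem" (len 10), cursors c1@4 c2@6 c3@8, authorship ..........
After op 3 (move_right): buffer="vhpaylhqem" (len 10), cursors c1@5 c2@7 c3@9, authorship ..........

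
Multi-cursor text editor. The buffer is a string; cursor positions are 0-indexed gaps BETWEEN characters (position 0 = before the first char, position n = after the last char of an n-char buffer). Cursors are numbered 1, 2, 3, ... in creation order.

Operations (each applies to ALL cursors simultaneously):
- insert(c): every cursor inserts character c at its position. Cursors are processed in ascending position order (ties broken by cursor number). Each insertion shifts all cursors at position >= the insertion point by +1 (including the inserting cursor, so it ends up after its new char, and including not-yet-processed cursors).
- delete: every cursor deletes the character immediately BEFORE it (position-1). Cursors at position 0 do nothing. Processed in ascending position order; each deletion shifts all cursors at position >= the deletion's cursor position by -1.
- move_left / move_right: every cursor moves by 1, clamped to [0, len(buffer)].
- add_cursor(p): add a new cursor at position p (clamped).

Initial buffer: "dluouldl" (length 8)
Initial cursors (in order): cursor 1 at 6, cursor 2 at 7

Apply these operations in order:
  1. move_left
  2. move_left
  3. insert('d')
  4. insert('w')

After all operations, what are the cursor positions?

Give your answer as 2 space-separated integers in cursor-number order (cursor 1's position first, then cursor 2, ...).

After op 1 (move_left): buffer="dluouldl" (len 8), cursors c1@5 c2@6, authorship ........
After op 2 (move_left): buffer="dluouldl" (len 8), cursors c1@4 c2@5, authorship ........
After op 3 (insert('d')): buffer="dluodudldl" (len 10), cursors c1@5 c2@7, authorship ....1.2...
After op 4 (insert('w')): buffer="dluodwudwldl" (len 12), cursors c1@6 c2@9, authorship ....11.22...

Answer: 6 9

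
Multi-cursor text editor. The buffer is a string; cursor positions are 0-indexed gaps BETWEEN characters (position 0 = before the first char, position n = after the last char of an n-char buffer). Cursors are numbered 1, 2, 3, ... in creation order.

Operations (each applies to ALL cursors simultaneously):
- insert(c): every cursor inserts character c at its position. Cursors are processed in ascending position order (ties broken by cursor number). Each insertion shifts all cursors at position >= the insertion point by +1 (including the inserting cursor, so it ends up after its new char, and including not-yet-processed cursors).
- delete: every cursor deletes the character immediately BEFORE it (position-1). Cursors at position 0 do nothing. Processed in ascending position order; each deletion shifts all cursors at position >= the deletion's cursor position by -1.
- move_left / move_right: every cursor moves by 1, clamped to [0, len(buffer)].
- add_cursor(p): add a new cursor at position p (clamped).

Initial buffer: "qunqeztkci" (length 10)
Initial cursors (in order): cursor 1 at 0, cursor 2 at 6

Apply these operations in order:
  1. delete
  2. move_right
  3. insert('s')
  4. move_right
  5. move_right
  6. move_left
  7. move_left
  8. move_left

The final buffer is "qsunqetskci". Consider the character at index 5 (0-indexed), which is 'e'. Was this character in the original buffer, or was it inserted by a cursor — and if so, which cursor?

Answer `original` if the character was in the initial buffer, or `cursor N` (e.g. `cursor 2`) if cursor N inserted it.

After op 1 (delete): buffer="qunqetkci" (len 9), cursors c1@0 c2@5, authorship .........
After op 2 (move_right): buffer="qunqetkci" (len 9), cursors c1@1 c2@6, authorship .........
After op 3 (insert('s')): buffer="qsunqetskci" (len 11), cursors c1@2 c2@8, authorship .1.....2...
After op 4 (move_right): buffer="qsunqetskci" (len 11), cursors c1@3 c2@9, authorship .1.....2...
After op 5 (move_right): buffer="qsunqetskci" (len 11), cursors c1@4 c2@10, authorship .1.....2...
After op 6 (move_left): buffer="qsunqetskci" (len 11), cursors c1@3 c2@9, authorship .1.....2...
After op 7 (move_left): buffer="qsunqetskci" (len 11), cursors c1@2 c2@8, authorship .1.....2...
After op 8 (move_left): buffer="qsunqetskci" (len 11), cursors c1@1 c2@7, authorship .1.....2...
Authorship (.=original, N=cursor N): . 1 . . . . . 2 . . .
Index 5: author = original

Answer: original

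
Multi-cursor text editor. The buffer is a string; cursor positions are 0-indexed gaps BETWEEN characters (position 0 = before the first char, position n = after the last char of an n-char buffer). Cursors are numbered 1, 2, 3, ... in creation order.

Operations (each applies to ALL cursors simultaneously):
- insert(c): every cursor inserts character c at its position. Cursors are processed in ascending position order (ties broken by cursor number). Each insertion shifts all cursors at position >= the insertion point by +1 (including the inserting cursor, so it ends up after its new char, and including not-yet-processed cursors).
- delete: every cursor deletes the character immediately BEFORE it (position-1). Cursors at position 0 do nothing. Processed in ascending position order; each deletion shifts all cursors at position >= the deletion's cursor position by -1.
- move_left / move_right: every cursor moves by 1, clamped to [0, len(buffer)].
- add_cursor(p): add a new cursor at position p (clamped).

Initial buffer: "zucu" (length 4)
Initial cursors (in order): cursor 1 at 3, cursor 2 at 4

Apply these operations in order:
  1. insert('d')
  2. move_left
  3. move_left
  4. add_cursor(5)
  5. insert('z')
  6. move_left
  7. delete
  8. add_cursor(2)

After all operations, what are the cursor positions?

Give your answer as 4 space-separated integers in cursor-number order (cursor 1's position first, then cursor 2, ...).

After op 1 (insert('d')): buffer="zucdud" (len 6), cursors c1@4 c2@6, authorship ...1.2
After op 2 (move_left): buffer="zucdud" (len 6), cursors c1@3 c2@5, authorship ...1.2
After op 3 (move_left): buffer="zucdud" (len 6), cursors c1@2 c2@4, authorship ...1.2
After op 4 (add_cursor(5)): buffer="zucdud" (len 6), cursors c1@2 c2@4 c3@5, authorship ...1.2
After op 5 (insert('z')): buffer="zuzcdzuzd" (len 9), cursors c1@3 c2@6 c3@8, authorship ..1.12.32
After op 6 (move_left): buffer="zuzcdzuzd" (len 9), cursors c1@2 c2@5 c3@7, authorship ..1.12.32
After op 7 (delete): buffer="zzczzd" (len 6), cursors c1@1 c2@3 c3@4, authorship .1.232
After op 8 (add_cursor(2)): buffer="zzczzd" (len 6), cursors c1@1 c4@2 c2@3 c3@4, authorship .1.232

Answer: 1 3 4 2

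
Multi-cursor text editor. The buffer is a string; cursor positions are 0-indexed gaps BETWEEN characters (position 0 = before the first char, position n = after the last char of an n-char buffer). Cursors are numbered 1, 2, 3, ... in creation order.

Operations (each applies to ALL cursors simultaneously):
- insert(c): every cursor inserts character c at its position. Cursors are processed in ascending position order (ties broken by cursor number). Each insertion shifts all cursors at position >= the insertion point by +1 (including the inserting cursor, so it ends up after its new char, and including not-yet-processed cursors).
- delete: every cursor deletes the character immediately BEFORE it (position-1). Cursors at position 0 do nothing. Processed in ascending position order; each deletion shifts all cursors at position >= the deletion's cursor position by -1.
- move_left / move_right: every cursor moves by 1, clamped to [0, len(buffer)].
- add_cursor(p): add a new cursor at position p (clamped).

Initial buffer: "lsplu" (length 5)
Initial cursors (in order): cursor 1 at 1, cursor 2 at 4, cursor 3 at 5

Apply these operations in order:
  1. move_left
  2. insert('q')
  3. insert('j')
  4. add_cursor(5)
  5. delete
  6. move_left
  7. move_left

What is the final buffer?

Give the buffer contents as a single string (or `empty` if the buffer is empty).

After op 1 (move_left): buffer="lsplu" (len 5), cursors c1@0 c2@3 c3@4, authorship .....
After op 2 (insert('q')): buffer="qlspqlqu" (len 8), cursors c1@1 c2@5 c3@7, authorship 1...2.3.
After op 3 (insert('j')): buffer="qjlspqjlqju" (len 11), cursors c1@2 c2@7 c3@10, authorship 11...22.33.
After op 4 (add_cursor(5)): buffer="qjlspqjlqju" (len 11), cursors c1@2 c4@5 c2@7 c3@10, authorship 11...22.33.
After op 5 (delete): buffer="qlsqlqu" (len 7), cursors c1@1 c4@3 c2@4 c3@6, authorship 1..2.3.
After op 6 (move_left): buffer="qlsqlqu" (len 7), cursors c1@0 c4@2 c2@3 c3@5, authorship 1..2.3.
After op 7 (move_left): buffer="qlsqlqu" (len 7), cursors c1@0 c4@1 c2@2 c3@4, authorship 1..2.3.

Answer: qlsqlqu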